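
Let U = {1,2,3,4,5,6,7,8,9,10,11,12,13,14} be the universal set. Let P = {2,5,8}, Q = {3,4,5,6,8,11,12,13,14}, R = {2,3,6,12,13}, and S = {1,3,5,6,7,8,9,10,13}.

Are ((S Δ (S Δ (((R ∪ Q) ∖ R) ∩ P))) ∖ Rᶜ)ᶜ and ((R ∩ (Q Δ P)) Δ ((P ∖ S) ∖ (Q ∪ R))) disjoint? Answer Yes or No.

No

R ∪ Q = {2,3,4,5,6,8,11,12,13,14}
(R ∪ Q) ∖ R = {4,5,8,11,14}
((R ∪ Q) ∖ R) ∩ P = {5,8}
S Δ (((R ∪ Q) ∖ R) ∩ P) = {1,3,6,7,9,10,13}
S Δ (S Δ (((R ∪ Q) ∖ R) ∩ P)) = {5,8}
Rᶜ = {1,4,5,7,8,9,10,11,14}
(S Δ (S Δ (((R ∪ Q) ∖ R) ∩ P))) ∖ Rᶜ = {}
((S Δ (S Δ (((R ∪ Q) ∖ R) ∩ P))) ∖ Rᶜ)ᶜ = {1,2,3,4,5,6,7,8,9,10,11,12,13,14}
Q Δ P = {2,3,4,6,11,12,13,14}
R ∩ (Q Δ P) = {2,3,6,12,13}
P ∖ S = {2}
Q ∪ R = {2,3,4,5,6,8,11,12,13,14}
(P ∖ S) ∖ (Q ∪ R) = {}
(R ∩ (Q Δ P)) Δ ((P ∖ S) ∖ (Q ∪ R)) = {2,3,6,12,13}
2 lies in both, so they are not disjoint.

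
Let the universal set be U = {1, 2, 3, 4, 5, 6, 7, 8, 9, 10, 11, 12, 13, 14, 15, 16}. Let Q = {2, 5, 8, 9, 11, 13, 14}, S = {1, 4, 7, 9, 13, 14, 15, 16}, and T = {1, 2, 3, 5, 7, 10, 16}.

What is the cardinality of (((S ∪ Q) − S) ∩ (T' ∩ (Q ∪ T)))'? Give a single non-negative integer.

14

S ∪ Q = {1, 2, 4, 5, 7, 8, 9, 11, 13, 14, 15, 16}
(S ∪ Q) − S = {2, 5, 8, 11}
T' = {4, 6, 8, 9, 11, 12, 13, 14, 15}
Q ∪ T = {1, 2, 3, 5, 7, 8, 9, 10, 11, 13, 14, 16}
T' ∩ (Q ∪ T) = {8, 9, 11, 13, 14}
((S ∪ Q) − S) ∩ (T' ∩ (Q ∪ T)) = {8, 11}
(((S ∪ Q) − S) ∩ (T' ∩ (Q ∪ T)))' = {1, 2, 3, 4, 5, 6, 7, 9, 10, 12, 13, 14, 15, 16}
|(((S ∪ Q) − S) ∩ (T' ∩ (Q ∪ T)))'| = 14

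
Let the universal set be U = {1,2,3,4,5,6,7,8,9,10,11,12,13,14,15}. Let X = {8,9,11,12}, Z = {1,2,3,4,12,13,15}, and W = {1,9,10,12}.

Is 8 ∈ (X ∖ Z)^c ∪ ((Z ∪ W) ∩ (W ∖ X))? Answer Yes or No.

8 ∈ X and 8 ∉ Z, so 8 ∈ X ∖ Z
8 ∉ (X ∖ Z)^c since 8 ∈ (X ∖ Z)
8 ∉ Z and 8 ∉ W, so 8 ∉ Z ∪ W
8 ∉ W and 8 ∈ X, so 8 ∉ W ∖ X
8 ∉ (Z ∪ W) and 8 ∉ (W ∖ X), so 8 ∉ (Z ∪ W) ∩ (W ∖ X)
8 ∉ (X ∖ Z)^c and 8 ∉ ((Z ∪ W) ∩ (W ∖ X)), so 8 ∉ (X ∖ Z)^c ∪ ((Z ∪ W) ∩ (W ∖ X))

No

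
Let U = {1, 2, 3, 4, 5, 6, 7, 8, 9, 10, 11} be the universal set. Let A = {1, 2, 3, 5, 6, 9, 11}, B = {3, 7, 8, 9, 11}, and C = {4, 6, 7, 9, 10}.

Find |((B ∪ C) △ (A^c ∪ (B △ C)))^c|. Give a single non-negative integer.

B ∪ C = {3, 4, 6, 7, 8, 9, 10, 11}
A^c = {4, 7, 8, 10}
B △ C = {3, 4, 6, 8, 10, 11}
A^c ∪ (B △ C) = {3, 4, 6, 7, 8, 10, 11}
(B ∪ C) △ (A^c ∪ (B △ C)) = {9}
((B ∪ C) △ (A^c ∪ (B △ C)))^c = {1, 2, 3, 4, 5, 6, 7, 8, 10, 11}
|((B ∪ C) △ (A^c ∪ (B △ C)))^c| = 10

10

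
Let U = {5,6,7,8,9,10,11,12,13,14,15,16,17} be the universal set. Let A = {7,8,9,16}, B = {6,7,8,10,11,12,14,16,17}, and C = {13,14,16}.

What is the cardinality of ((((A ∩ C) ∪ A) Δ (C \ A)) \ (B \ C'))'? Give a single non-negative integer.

A ∩ C = {16}
(A ∩ C) ∪ A = {7,8,9,16}
C \ A = {13,14}
((A ∩ C) ∪ A) Δ (C \ A) = {7,8,9,13,14,16}
C' = {5,6,7,8,9,10,11,12,15,17}
B \ C' = {14,16}
(((A ∩ C) ∪ A) Δ (C \ A)) \ (B \ C') = {7,8,9,13}
((((A ∩ C) ∪ A) Δ (C \ A)) \ (B \ C'))' = {5,6,10,11,12,14,15,16,17}
|((((A ∩ C) ∪ A) Δ (C \ A)) \ (B \ C'))'| = 9

9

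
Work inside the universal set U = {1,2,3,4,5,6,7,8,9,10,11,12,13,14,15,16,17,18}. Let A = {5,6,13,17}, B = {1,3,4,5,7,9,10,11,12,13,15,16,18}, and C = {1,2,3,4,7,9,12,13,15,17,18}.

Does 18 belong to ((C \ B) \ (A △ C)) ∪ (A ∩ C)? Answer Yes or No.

18 ∈ C and 18 ∈ B, so 18 ∉ C \ B
18 ∉ A and 18 ∈ C, so 18 ∈ A △ C
18 ∉ (C \ B) and 18 ∈ (A △ C), so 18 ∉ (C \ B) \ (A △ C)
18 ∉ A and 18 ∈ C, so 18 ∉ A ∩ C
18 ∉ ((C \ B) \ (A △ C)) and 18 ∉ (A ∩ C), so 18 ∉ ((C \ B) \ (A △ C)) ∪ (A ∩ C)

No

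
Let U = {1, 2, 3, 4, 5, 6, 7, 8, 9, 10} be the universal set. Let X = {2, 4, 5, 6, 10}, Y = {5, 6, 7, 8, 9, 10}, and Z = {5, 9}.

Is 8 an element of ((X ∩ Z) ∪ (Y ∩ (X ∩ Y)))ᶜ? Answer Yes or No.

8 ∉ X and 8 ∉ Z, so 8 ∉ X ∩ Z
8 ∉ X and 8 ∈ Y, so 8 ∉ X ∩ Y
8 ∈ Y and 8 ∉ (X ∩ Y), so 8 ∉ Y ∩ (X ∩ Y)
8 ∉ (X ∩ Z) and 8 ∉ (Y ∩ (X ∩ Y)), so 8 ∉ (X ∩ Z) ∪ (Y ∩ (X ∩ Y))
8 ∈ ((X ∩ Z) ∪ (Y ∩ (X ∩ Y)))ᶜ since 8 ∉ ((X ∩ Z) ∪ (Y ∩ (X ∩ Y)))

Yes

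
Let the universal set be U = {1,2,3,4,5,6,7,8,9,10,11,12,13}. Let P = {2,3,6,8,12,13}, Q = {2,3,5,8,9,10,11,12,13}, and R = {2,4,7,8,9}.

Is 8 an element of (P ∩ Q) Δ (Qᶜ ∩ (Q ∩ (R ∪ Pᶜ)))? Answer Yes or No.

Yes

8 ∈ P and 8 ∈ Q, so 8 ∈ P ∩ Q
8 ∈ Q, so 8 ∉ Qᶜ
8 ∈ P, so 8 ∉ Pᶜ
8 ∈ R and 8 ∉ Pᶜ, so 8 ∈ R ∪ Pᶜ
8 ∈ Q and 8 ∈ (R ∪ Pᶜ), so 8 ∈ Q ∩ (R ∪ Pᶜ)
8 ∉ Qᶜ and 8 ∈ (Q ∩ (R ∪ Pᶜ)), so 8 ∉ Qᶜ ∩ (Q ∩ (R ∪ Pᶜ))
8 ∈ (P ∩ Q) and 8 ∉ (Qᶜ ∩ (Q ∩ (R ∪ Pᶜ))), so 8 ∈ (P ∩ Q) Δ (Qᶜ ∩ (Q ∩ (R ∪ Pᶜ)))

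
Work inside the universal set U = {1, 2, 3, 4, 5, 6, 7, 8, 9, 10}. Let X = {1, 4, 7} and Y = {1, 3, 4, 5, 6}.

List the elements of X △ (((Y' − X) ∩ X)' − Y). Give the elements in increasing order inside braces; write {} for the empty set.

{1, 2, 4, 8, 9, 10}

Y' = {2, 7, 8, 9, 10}
Y' − X = {2, 8, 9, 10}
(Y' − X) ∩ X = {}
((Y' − X) ∩ X)' = {1, 2, 3, 4, 5, 6, 7, 8, 9, 10}
((Y' − X) ∩ X)' − Y = {2, 7, 8, 9, 10}
X △ (((Y' − X) ∩ X)' − Y) = {1, 2, 4, 8, 9, 10}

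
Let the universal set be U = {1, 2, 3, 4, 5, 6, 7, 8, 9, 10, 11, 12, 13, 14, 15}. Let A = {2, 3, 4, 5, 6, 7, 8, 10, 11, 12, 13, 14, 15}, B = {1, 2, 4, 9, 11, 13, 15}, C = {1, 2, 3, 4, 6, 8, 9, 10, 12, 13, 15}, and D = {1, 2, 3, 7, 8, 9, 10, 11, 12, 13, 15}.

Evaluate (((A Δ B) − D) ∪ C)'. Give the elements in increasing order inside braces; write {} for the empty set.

{7, 11}

A Δ B = {1, 3, 5, 6, 7, 8, 9, 10, 12, 14}
(A Δ B) − D = {5, 6, 14}
((A Δ B) − D) ∪ C = {1, 2, 3, 4, 5, 6, 8, 9, 10, 12, 13, 14, 15}
(((A Δ B) − D) ∪ C)' = {7, 11}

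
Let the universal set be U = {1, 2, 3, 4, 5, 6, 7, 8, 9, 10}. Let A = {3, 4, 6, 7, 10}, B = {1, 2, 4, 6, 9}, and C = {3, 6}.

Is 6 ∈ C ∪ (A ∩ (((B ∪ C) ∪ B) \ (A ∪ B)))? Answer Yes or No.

Yes

6 ∈ B and 6 ∈ C, so 6 ∈ B ∪ C
6 ∈ (B ∪ C) and 6 ∈ B, so 6 ∈ (B ∪ C) ∪ B
6 ∈ A and 6 ∈ B, so 6 ∈ A ∪ B
6 ∈ ((B ∪ C) ∪ B) and 6 ∈ (A ∪ B), so 6 ∉ ((B ∪ C) ∪ B) \ (A ∪ B)
6 ∈ A and 6 ∉ (((B ∪ C) ∪ B) \ (A ∪ B)), so 6 ∉ A ∩ (((B ∪ C) ∪ B) \ (A ∪ B))
6 ∈ C and 6 ∉ (A ∩ (((B ∪ C) ∪ B) \ (A ∪ B))), so 6 ∈ C ∪ (A ∩ (((B ∪ C) ∪ B) \ (A ∪ B)))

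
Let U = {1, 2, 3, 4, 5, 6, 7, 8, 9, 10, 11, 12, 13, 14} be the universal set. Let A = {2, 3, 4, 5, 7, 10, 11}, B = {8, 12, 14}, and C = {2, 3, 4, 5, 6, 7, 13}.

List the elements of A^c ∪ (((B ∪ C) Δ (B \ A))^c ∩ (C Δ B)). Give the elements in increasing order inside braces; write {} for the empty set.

A^c = {1, 6, 8, 9, 12, 13, 14}
B ∪ C = {2, 3, 4, 5, 6, 7, 8, 12, 13, 14}
B \ A = {8, 12, 14}
(B ∪ C) Δ (B \ A) = {2, 3, 4, 5, 6, 7, 13}
((B ∪ C) Δ (B \ A))^c = {1, 8, 9, 10, 11, 12, 14}
C Δ B = {2, 3, 4, 5, 6, 7, 8, 12, 13, 14}
((B ∪ C) Δ (B \ A))^c ∩ (C Δ B) = {8, 12, 14}
A^c ∪ (((B ∪ C) Δ (B \ A))^c ∩ (C Δ B)) = {1, 6, 8, 9, 12, 13, 14}

{1, 6, 8, 9, 12, 13, 14}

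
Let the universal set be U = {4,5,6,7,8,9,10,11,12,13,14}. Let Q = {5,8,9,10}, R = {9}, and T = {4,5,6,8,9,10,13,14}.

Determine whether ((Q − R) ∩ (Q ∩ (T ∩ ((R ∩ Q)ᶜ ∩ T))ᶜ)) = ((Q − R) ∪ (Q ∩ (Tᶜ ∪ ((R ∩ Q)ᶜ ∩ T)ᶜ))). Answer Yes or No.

Q − R = {5,8,10}
R ∩ Q = {9}
(R ∩ Q)ᶜ = {4,5,6,7,8,10,11,12,13,14}
(R ∩ Q)ᶜ ∩ T = {4,5,6,8,10,13,14}
T ∩ ((R ∩ Q)ᶜ ∩ T) = {4,5,6,8,10,13,14}
(T ∩ ((R ∩ Q)ᶜ ∩ T))ᶜ = {7,9,11,12}
Q ∩ (T ∩ ((R ∩ Q)ᶜ ∩ T))ᶜ = {9}
(Q − R) ∩ (Q ∩ (T ∩ ((R ∩ Q)ᶜ ∩ T))ᶜ) = {}
Tᶜ = {7,11,12}
((R ∩ Q)ᶜ ∩ T)ᶜ = {7,9,11,12}
Tᶜ ∪ ((R ∩ Q)ᶜ ∩ T)ᶜ = {7,9,11,12}
Q ∩ (Tᶜ ∪ ((R ∩ Q)ᶜ ∩ T)ᶜ) = {9}
(Q − R) ∪ (Q ∩ (Tᶜ ∪ ((R ∩ Q)ᶜ ∩ T)ᶜ)) = {5,8,9,10}
5 ∈ (Q − R) ∪ (Q ∩ (Tᶜ ∪ ((R ∩ Q)ᶜ ∩ T)ᶜ)) but 5 ∉ (Q − R) ∩ (Q ∩ (T ∩ ((R ∩ Q)ᶜ ∩ T))ᶜ), so they differ.

No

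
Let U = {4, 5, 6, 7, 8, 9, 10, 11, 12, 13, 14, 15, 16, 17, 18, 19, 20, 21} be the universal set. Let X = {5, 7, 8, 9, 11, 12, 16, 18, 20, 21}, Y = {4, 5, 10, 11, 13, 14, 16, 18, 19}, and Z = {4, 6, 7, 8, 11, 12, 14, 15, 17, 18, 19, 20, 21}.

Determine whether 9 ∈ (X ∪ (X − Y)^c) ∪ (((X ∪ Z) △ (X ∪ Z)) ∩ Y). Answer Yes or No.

9 ∈ X and 9 ∉ Y, so 9 ∈ X − Y
9 ∉ (X − Y)^c since 9 ∈ (X − Y)
9 ∈ X and 9 ∉ (X − Y)^c, so 9 ∈ X ∪ (X − Y)^c
9 ∈ X and 9 ∉ Z, so 9 ∈ X ∪ Z
9 ∈ X and 9 ∉ Z, so 9 ∈ X ∪ Z
9 ∈ (X ∪ Z) and 9 ∈ (X ∪ Z), so 9 ∉ (X ∪ Z) △ (X ∪ Z)
9 ∉ ((X ∪ Z) △ (X ∪ Z)) and 9 ∉ Y, so 9 ∉ ((X ∪ Z) △ (X ∪ Z)) ∩ Y
9 ∈ (X ∪ (X − Y)^c) and 9 ∉ (((X ∪ Z) △ (X ∪ Z)) ∩ Y), so 9 ∈ (X ∪ (X − Y)^c) ∪ (((X ∪ Z) △ (X ∪ Z)) ∩ Y)

Yes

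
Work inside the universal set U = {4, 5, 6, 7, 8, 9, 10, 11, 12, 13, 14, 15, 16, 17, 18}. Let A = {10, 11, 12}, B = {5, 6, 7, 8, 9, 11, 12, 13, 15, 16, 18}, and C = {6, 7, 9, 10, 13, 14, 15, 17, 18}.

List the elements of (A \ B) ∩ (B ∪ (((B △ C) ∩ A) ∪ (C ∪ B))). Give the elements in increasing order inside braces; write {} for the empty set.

{10}

A \ B = {10}
B △ C = {5, 8, 10, 11, 12, 14, 16, 17}
(B △ C) ∩ A = {10, 11, 12}
C ∪ B = {5, 6, 7, 8, 9, 10, 11, 12, 13, 14, 15, 16, 17, 18}
((B △ C) ∩ A) ∪ (C ∪ B) = {5, 6, 7, 8, 9, 10, 11, 12, 13, 14, 15, 16, 17, 18}
B ∪ (((B △ C) ∩ A) ∪ (C ∪ B)) = {5, 6, 7, 8, 9, 10, 11, 12, 13, 14, 15, 16, 17, 18}
(A \ B) ∩ (B ∪ (((B △ C) ∩ A) ∪ (C ∪ B))) = {10}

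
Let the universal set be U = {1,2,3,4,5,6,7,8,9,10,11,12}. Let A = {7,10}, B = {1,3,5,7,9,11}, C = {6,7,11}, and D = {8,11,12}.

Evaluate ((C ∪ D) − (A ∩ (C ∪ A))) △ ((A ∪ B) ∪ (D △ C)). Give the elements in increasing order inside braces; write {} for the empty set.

C ∪ D = {6,7,8,11,12}
C ∪ A = {6,7,10,11}
A ∩ (C ∪ A) = {7,10}
(C ∪ D) − (A ∩ (C ∪ A)) = {6,8,11,12}
A ∪ B = {1,3,5,7,9,10,11}
D △ C = {6,7,8,12}
(A ∪ B) ∪ (D △ C) = {1,3,5,6,7,8,9,10,11,12}
((C ∪ D) − (A ∩ (C ∪ A))) △ ((A ∪ B) ∪ (D △ C)) = {1,3,5,7,9,10}

{1,3,5,7,9,10}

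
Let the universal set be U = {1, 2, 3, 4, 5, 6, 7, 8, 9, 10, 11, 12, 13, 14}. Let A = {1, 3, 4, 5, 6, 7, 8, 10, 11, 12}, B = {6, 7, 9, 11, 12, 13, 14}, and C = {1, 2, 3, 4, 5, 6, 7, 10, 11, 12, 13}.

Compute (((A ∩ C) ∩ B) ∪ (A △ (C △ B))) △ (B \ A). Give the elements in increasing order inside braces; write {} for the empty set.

{2, 6, 7, 8, 11, 12, 13}

A ∩ C = {1, 3, 4, 5, 6, 7, 10, 11, 12}
(A ∩ C) ∩ B = {6, 7, 11, 12}
C △ B = {1, 2, 3, 4, 5, 9, 10, 14}
A △ (C △ B) = {2, 6, 7, 8, 9, 11, 12, 14}
((A ∩ C) ∩ B) ∪ (A △ (C △ B)) = {2, 6, 7, 8, 9, 11, 12, 14}
B \ A = {9, 13, 14}
(((A ∩ C) ∩ B) ∪ (A △ (C △ B))) △ (B \ A) = {2, 6, 7, 8, 11, 12, 13}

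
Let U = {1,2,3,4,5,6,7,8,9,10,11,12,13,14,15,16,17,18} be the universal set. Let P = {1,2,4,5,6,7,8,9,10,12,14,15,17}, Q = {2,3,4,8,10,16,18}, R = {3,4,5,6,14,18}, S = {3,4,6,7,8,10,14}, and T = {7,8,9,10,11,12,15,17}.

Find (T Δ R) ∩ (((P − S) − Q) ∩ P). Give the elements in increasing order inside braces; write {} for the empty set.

{5,9,12,15,17}

T Δ R = {3,4,5,6,7,8,9,10,11,12,14,15,17,18}
P − S = {1,2,5,9,12,15,17}
(P − S) − Q = {1,5,9,12,15,17}
((P − S) − Q) ∩ P = {1,5,9,12,15,17}
(T Δ R) ∩ (((P − S) − Q) ∩ P) = {5,9,12,15,17}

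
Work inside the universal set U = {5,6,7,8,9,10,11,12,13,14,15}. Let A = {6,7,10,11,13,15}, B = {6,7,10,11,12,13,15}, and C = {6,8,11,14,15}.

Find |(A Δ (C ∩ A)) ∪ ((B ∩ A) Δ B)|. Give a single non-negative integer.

4

C ∩ A = {6,11,15}
A Δ (C ∩ A) = {7,10,13}
B ∩ A = {6,7,10,11,13,15}
(B ∩ A) Δ B = {12}
(A Δ (C ∩ A)) ∪ ((B ∩ A) Δ B) = {7,10,12,13}
|(A Δ (C ∩ A)) ∪ ((B ∩ A) Δ B)| = 4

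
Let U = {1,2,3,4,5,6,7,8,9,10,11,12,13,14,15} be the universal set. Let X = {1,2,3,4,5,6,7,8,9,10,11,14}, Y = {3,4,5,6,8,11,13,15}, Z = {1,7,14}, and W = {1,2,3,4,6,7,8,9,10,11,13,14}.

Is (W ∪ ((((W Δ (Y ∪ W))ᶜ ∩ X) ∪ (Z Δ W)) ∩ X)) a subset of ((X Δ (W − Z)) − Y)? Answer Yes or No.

No

Y ∪ W = {1,2,3,4,5,6,7,8,9,10,11,13,14,15}
W Δ (Y ∪ W) = {5,15}
(W Δ (Y ∪ W))ᶜ = {1,2,3,4,6,7,8,9,10,11,12,13,14}
(W Δ (Y ∪ W))ᶜ ∩ X = {1,2,3,4,6,7,8,9,10,11,14}
Z Δ W = {2,3,4,6,8,9,10,11,13}
((W Δ (Y ∪ W))ᶜ ∩ X) ∪ (Z Δ W) = {1,2,3,4,6,7,8,9,10,11,13,14}
(((W Δ (Y ∪ W))ᶜ ∩ X) ∪ (Z Δ W)) ∩ X = {1,2,3,4,6,7,8,9,10,11,14}
W ∪ ((((W Δ (Y ∪ W))ᶜ ∩ X) ∪ (Z Δ W)) ∩ X) = {1,2,3,4,6,7,8,9,10,11,13,14}
W − Z = {2,3,4,6,8,9,10,11,13}
X Δ (W − Z) = {1,5,7,13,14}
(X Δ (W − Z)) − Y = {1,7,14}
2 ∈ W ∪ ((((W Δ (Y ∪ W))ᶜ ∩ X) ∪ (Z Δ W)) ∩ X) but 2 ∉ (X Δ (W − Z)) − Y, so the inclusion fails.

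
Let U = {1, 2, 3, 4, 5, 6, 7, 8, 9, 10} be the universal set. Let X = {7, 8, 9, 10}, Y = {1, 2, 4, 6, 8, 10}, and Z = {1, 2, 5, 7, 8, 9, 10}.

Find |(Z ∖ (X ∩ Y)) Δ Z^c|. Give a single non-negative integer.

X ∩ Y = {8, 10}
Z ∖ (X ∩ Y) = {1, 2, 5, 7, 9}
Z^c = {3, 4, 6}
(Z ∖ (X ∩ Y)) Δ Z^c = {1, 2, 3, 4, 5, 6, 7, 9}
|(Z ∖ (X ∩ Y)) Δ Z^c| = 8

8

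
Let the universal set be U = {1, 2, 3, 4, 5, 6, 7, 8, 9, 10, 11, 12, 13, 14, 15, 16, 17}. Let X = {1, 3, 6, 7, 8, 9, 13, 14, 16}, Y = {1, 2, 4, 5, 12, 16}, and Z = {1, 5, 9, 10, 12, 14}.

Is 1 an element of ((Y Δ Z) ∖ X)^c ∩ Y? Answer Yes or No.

1 ∈ Y and 1 ∈ Z, so 1 ∉ Y Δ Z
1 ∉ (Y Δ Z) and 1 ∈ X, so 1 ∉ (Y Δ Z) ∖ X
1 ∈ ((Y Δ Z) ∖ X)^c since 1 ∉ ((Y Δ Z) ∖ X)
1 ∈ ((Y Δ Z) ∖ X)^c and 1 ∈ Y, so 1 ∈ ((Y Δ Z) ∖ X)^c ∩ Y

Yes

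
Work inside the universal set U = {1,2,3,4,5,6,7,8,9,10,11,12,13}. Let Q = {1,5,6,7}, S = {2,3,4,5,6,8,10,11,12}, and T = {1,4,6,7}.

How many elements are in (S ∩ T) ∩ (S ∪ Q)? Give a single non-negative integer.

2

S ∩ T = {4,6}
S ∪ Q = {1,2,3,4,5,6,7,8,10,11,12}
(S ∩ T) ∩ (S ∪ Q) = {4,6}
|(S ∩ T) ∩ (S ∪ Q)| = 2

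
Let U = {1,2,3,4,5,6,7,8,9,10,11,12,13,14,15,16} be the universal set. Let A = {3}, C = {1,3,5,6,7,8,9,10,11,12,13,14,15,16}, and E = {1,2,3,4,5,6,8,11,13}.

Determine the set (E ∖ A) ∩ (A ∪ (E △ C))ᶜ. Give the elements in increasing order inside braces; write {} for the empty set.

E ∖ A = {1,2,4,5,6,8,11,13}
E △ C = {2,4,7,9,10,12,14,15,16}
A ∪ (E △ C) = {2,3,4,7,9,10,12,14,15,16}
(A ∪ (E △ C))ᶜ = {1,5,6,8,11,13}
(E ∖ A) ∩ (A ∪ (E △ C))ᶜ = {1,5,6,8,11,13}

{1,5,6,8,11,13}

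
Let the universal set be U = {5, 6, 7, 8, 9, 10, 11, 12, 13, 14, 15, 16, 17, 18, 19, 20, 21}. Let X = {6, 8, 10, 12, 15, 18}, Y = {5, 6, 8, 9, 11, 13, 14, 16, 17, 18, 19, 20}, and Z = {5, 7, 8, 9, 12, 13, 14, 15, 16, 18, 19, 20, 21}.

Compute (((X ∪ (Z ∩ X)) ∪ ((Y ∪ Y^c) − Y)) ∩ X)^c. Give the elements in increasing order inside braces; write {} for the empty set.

Z ∩ X = {8, 12, 15, 18}
X ∪ (Z ∩ X) = {6, 8, 10, 12, 15, 18}
Y^c = {7, 10, 12, 15, 21}
Y ∪ Y^c = {5, 6, 7, 8, 9, 10, 11, 12, 13, 14, 15, 16, 17, 18, 19, 20, 21}
(Y ∪ Y^c) − Y = {7, 10, 12, 15, 21}
(X ∪ (Z ∩ X)) ∪ ((Y ∪ Y^c) − Y) = {6, 7, 8, 10, 12, 15, 18, 21}
((X ∪ (Z ∩ X)) ∪ ((Y ∪ Y^c) − Y)) ∩ X = {6, 8, 10, 12, 15, 18}
(((X ∪ (Z ∩ X)) ∪ ((Y ∪ Y^c) − Y)) ∩ X)^c = {5, 7, 9, 11, 13, 14, 16, 17, 19, 20, 21}

{5, 7, 9, 11, 13, 14, 16, 17, 19, 20, 21}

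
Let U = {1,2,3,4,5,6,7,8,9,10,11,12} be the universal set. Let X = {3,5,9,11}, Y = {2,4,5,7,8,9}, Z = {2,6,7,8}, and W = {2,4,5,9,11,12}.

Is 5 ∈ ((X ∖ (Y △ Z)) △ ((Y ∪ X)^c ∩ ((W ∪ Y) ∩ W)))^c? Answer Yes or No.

Yes

5 ∈ Y and 5 ∉ Z, so 5 ∈ Y △ Z
5 ∈ X and 5 ∈ (Y △ Z), so 5 ∉ X ∖ (Y △ Z)
5 ∈ Y and 5 ∈ X, so 5 ∈ Y ∪ X
5 ∉ (Y ∪ X)^c since 5 ∈ (Y ∪ X)
5 ∈ W and 5 ∈ Y, so 5 ∈ W ∪ Y
5 ∈ (W ∪ Y) and 5 ∈ W, so 5 ∈ (W ∪ Y) ∩ W
5 ∉ (Y ∪ X)^c and 5 ∈ ((W ∪ Y) ∩ W), so 5 ∉ (Y ∪ X)^c ∩ ((W ∪ Y) ∩ W)
5 ∉ (X ∖ (Y △ Z)) and 5 ∉ ((Y ∪ X)^c ∩ ((W ∪ Y) ∩ W)), so 5 ∉ (X ∖ (Y △ Z)) △ ((Y ∪ X)^c ∩ ((W ∪ Y) ∩ W))
5 ∈ ((X ∖ (Y △ Z)) △ ((Y ∪ X)^c ∩ ((W ∪ Y) ∩ W)))^c since 5 ∉ ((X ∖ (Y △ Z)) △ ((Y ∪ X)^c ∩ ((W ∪ Y) ∩ W)))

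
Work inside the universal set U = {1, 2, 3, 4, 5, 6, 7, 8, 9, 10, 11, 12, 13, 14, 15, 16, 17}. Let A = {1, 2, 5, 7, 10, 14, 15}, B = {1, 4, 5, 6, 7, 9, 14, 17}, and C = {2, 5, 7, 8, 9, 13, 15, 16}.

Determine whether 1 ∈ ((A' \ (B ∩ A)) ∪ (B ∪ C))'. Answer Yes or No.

No

1 ∈ A, so 1 ∉ A'
1 ∈ B and 1 ∈ A, so 1 ∈ B ∩ A
1 ∉ A' and 1 ∈ (B ∩ A), so 1 ∉ A' \ (B ∩ A)
1 ∈ B and 1 ∉ C, so 1 ∈ B ∪ C
1 ∉ (A' \ (B ∩ A)) and 1 ∈ (B ∪ C), so 1 ∈ (A' \ (B ∩ A)) ∪ (B ∪ C)
1 ∉ ((A' \ (B ∩ A)) ∪ (B ∪ C))' since 1 ∈ ((A' \ (B ∩ A)) ∪ (B ∪ C))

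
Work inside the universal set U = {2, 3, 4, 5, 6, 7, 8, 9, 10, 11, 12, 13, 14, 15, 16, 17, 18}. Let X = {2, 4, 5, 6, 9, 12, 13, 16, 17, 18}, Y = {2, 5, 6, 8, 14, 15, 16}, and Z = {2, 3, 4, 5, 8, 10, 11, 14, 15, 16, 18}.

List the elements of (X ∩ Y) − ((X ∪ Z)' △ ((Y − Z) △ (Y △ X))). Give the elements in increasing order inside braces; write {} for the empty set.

{2, 5, 16}

X ∩ Y = {2, 5, 6, 16}
X ∪ Z = {2, 3, 4, 5, 6, 8, 9, 10, 11, 12, 13, 14, 15, 16, 17, 18}
(X ∪ Z)' = {7}
Y − Z = {6}
Y △ X = {4, 8, 9, 12, 13, 14, 15, 17, 18}
(Y − Z) △ (Y △ X) = {4, 6, 8, 9, 12, 13, 14, 15, 17, 18}
(X ∪ Z)' △ ((Y − Z) △ (Y △ X)) = {4, 6, 7, 8, 9, 12, 13, 14, 15, 17, 18}
(X ∩ Y) − ((X ∪ Z)' △ ((Y − Z) △ (Y △ X))) = {2, 5, 16}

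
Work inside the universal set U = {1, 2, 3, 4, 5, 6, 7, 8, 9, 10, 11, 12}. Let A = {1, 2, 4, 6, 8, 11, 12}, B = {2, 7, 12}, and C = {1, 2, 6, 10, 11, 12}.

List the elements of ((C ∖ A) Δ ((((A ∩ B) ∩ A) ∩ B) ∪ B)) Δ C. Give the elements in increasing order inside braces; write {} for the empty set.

C ∖ A = {10}
A ∩ B = {2, 12}
(A ∩ B) ∩ A = {2, 12}
((A ∩ B) ∩ A) ∩ B = {2, 12}
(((A ∩ B) ∩ A) ∩ B) ∪ B = {2, 7, 12}
(C ∖ A) Δ ((((A ∩ B) ∩ A) ∩ B) ∪ B) = {2, 7, 10, 12}
((C ∖ A) Δ ((((A ∩ B) ∩ A) ∩ B) ∪ B)) Δ C = {1, 6, 7, 11}

{1, 6, 7, 11}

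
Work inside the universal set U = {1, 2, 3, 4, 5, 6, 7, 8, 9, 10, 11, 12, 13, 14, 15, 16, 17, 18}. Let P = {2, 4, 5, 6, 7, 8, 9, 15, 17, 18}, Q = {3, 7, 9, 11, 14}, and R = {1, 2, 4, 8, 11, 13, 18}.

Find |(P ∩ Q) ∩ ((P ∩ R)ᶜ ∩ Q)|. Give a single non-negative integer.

2

P ∩ Q = {7, 9}
P ∩ R = {2, 4, 8, 18}
(P ∩ R)ᶜ = {1, 3, 5, 6, 7, 9, 10, 11, 12, 13, 14, 15, 16, 17}
(P ∩ R)ᶜ ∩ Q = {3, 7, 9, 11, 14}
(P ∩ Q) ∩ ((P ∩ R)ᶜ ∩ Q) = {7, 9}
|(P ∩ Q) ∩ ((P ∩ R)ᶜ ∩ Q)| = 2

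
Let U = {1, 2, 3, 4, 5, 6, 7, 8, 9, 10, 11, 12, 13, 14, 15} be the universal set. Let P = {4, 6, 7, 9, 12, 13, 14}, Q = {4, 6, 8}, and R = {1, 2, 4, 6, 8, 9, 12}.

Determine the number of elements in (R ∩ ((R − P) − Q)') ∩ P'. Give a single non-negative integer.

R − P = {1, 2, 8}
(R − P) − Q = {1, 2}
((R − P) − Q)' = {3, 4, 5, 6, 7, 8, 9, 10, 11, 12, 13, 14, 15}
R ∩ ((R − P) − Q)' = {4, 6, 8, 9, 12}
P' = {1, 2, 3, 5, 8, 10, 11, 15}
(R ∩ ((R − P) − Q)') ∩ P' = {8}
|(R ∩ ((R − P) − Q)') ∩ P'| = 1

1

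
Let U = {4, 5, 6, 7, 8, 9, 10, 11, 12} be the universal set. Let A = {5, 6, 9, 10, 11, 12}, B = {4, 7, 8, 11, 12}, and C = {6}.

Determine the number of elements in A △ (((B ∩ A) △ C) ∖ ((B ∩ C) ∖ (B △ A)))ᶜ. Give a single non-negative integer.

B ∩ A = {11, 12}
(B ∩ A) △ C = {6, 11, 12}
B ∩ C = {}
B △ A = {4, 5, 6, 7, 8, 9, 10}
(B ∩ C) ∖ (B △ A) = {}
((B ∩ A) △ C) ∖ ((B ∩ C) ∖ (B △ A)) = {6, 11, 12}
(((B ∩ A) △ C) ∖ ((B ∩ C) ∖ (B △ A)))ᶜ = {4, 5, 7, 8, 9, 10}
A △ (((B ∩ A) △ C) ∖ ((B ∩ C) ∖ (B △ A)))ᶜ = {4, 6, 7, 8, 11, 12}
|A △ (((B ∩ A) △ C) ∖ ((B ∩ C) ∖ (B △ A)))ᶜ| = 6

6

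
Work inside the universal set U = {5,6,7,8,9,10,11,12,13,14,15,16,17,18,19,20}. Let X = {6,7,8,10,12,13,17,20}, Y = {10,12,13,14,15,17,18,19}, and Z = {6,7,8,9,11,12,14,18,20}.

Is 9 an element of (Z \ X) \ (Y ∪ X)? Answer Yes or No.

Yes

9 ∈ Z and 9 ∉ X, so 9 ∈ Z \ X
9 ∉ Y and 9 ∉ X, so 9 ∉ Y ∪ X
9 ∈ (Z \ X) and 9 ∉ (Y ∪ X), so 9 ∈ (Z \ X) \ (Y ∪ X)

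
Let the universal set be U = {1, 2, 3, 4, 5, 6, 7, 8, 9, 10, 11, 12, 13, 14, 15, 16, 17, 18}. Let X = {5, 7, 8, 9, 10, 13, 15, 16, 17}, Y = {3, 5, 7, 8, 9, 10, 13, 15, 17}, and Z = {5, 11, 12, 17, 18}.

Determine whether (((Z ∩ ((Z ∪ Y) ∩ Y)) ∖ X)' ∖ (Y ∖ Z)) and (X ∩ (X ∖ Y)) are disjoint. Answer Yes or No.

Z ∪ Y = {3, 5, 7, 8, 9, 10, 11, 12, 13, 15, 17, 18}
(Z ∪ Y) ∩ Y = {3, 5, 7, 8, 9, 10, 13, 15, 17}
Z ∩ ((Z ∪ Y) ∩ Y) = {5, 17}
(Z ∩ ((Z ∪ Y) ∩ Y)) ∖ X = {}
((Z ∩ ((Z ∪ Y) ∩ Y)) ∖ X)' = {1, 2, 3, 4, 5, 6, 7, 8, 9, 10, 11, 12, 13, 14, 15, 16, 17, 18}
Y ∖ Z = {3, 7, 8, 9, 10, 13, 15}
((Z ∩ ((Z ∪ Y) ∩ Y)) ∖ X)' ∖ (Y ∖ Z) = {1, 2, 4, 5, 6, 11, 12, 14, 16, 17, 18}
X ∖ Y = {16}
X ∩ (X ∖ Y) = {16}
16 lies in both, so they are not disjoint.

No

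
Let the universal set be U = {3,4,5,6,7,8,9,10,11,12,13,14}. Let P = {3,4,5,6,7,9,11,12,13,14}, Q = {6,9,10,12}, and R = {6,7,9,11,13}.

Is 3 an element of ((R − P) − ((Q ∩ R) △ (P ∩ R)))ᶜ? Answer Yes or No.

Yes

3 ∉ R and 3 ∈ P, so 3 ∉ R − P
3 ∉ Q and 3 ∉ R, so 3 ∉ Q ∩ R
3 ∈ P and 3 ∉ R, so 3 ∉ P ∩ R
3 ∉ (Q ∩ R) and 3 ∉ (P ∩ R), so 3 ∉ (Q ∩ R) △ (P ∩ R)
3 ∉ (R − P) and 3 ∉ ((Q ∩ R) △ (P ∩ R)), so 3 ∉ (R − P) − ((Q ∩ R) △ (P ∩ R))
3 ∈ ((R − P) − ((Q ∩ R) △ (P ∩ R)))ᶜ since 3 ∉ ((R − P) − ((Q ∩ R) △ (P ∩ R)))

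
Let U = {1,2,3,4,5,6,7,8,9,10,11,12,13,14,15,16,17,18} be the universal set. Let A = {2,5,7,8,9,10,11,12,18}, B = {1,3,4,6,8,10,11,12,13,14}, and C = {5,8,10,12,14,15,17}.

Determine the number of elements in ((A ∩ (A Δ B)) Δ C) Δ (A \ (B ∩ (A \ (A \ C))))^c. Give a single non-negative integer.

10

A Δ B = {1,2,3,4,5,6,7,9,13,14,18}
A ∩ (A Δ B) = {2,5,7,9,18}
(A ∩ (A Δ B)) Δ C = {2,7,8,9,10,12,14,15,17,18}
A \ C = {2,7,9,11,18}
A \ (A \ C) = {5,8,10,12}
B ∩ (A \ (A \ C)) = {8,10,12}
A \ (B ∩ (A \ (A \ C))) = {2,5,7,9,11,18}
(A \ (B ∩ (A \ (A \ C))))^c = {1,3,4,6,8,10,12,13,14,15,16,17}
((A ∩ (A Δ B)) Δ C) Δ (A \ (B ∩ (A \ (A \ C))))^c = {1,2,3,4,6,7,9,13,16,18}
|((A ∩ (A Δ B)) Δ C) Δ (A \ (B ∩ (A \ (A \ C))))^c| = 10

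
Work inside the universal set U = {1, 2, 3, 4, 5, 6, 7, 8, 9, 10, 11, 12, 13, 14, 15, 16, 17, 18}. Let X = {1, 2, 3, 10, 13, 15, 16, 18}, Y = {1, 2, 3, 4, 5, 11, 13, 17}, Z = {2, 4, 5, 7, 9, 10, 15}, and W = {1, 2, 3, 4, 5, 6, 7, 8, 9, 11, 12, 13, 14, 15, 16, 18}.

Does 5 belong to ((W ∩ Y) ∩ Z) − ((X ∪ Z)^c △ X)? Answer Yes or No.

5 ∈ W and 5 ∈ Y, so 5 ∈ W ∩ Y
5 ∈ (W ∩ Y) and 5 ∈ Z, so 5 ∈ (W ∩ Y) ∩ Z
5 ∉ X and 5 ∈ Z, so 5 ∈ X ∪ Z
5 ∉ (X ∪ Z)^c since 5 ∈ (X ∪ Z)
5 ∉ (X ∪ Z)^c and 5 ∉ X, so 5 ∉ (X ∪ Z)^c △ X
5 ∈ ((W ∩ Y) ∩ Z) and 5 ∉ ((X ∪ Z)^c △ X), so 5 ∈ ((W ∩ Y) ∩ Z) − ((X ∪ Z)^c △ X)

Yes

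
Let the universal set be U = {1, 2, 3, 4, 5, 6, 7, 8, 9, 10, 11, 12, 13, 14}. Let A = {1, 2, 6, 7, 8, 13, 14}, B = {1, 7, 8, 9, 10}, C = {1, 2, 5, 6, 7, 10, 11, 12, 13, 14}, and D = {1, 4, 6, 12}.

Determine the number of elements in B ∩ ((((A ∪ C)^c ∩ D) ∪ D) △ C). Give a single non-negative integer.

2

A ∪ C = {1, 2, 5, 6, 7, 8, 10, 11, 12, 13, 14}
(A ∪ C)^c = {3, 4, 9}
(A ∪ C)^c ∩ D = {4}
((A ∪ C)^c ∩ D) ∪ D = {1, 4, 6, 12}
(((A ∪ C)^c ∩ D) ∪ D) △ C = {2, 4, 5, 7, 10, 11, 13, 14}
B ∩ ((((A ∪ C)^c ∩ D) ∪ D) △ C) = {7, 10}
|B ∩ ((((A ∪ C)^c ∩ D) ∪ D) △ C)| = 2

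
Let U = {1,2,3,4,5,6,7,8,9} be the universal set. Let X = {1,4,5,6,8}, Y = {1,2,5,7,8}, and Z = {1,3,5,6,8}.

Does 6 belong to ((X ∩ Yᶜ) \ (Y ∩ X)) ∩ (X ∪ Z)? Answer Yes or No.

6 ∉ Y, so 6 ∈ Yᶜ
6 ∈ X and 6 ∈ Yᶜ, so 6 ∈ X ∩ Yᶜ
6 ∉ Y and 6 ∈ X, so 6 ∉ Y ∩ X
6 ∈ (X ∩ Yᶜ) and 6 ∉ (Y ∩ X), so 6 ∈ (X ∩ Yᶜ) \ (Y ∩ X)
6 ∈ X and 6 ∈ Z, so 6 ∈ X ∪ Z
6 ∈ ((X ∩ Yᶜ) \ (Y ∩ X)) and 6 ∈ (X ∪ Z), so 6 ∈ ((X ∩ Yᶜ) \ (Y ∩ X)) ∩ (X ∪ Z)

Yes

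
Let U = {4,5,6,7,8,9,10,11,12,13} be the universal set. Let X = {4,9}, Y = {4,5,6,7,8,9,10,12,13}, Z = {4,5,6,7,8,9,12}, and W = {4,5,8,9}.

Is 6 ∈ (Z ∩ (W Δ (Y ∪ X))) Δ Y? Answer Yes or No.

6 ∈ Y and 6 ∉ X, so 6 ∈ Y ∪ X
6 ∉ W and 6 ∈ (Y ∪ X), so 6 ∈ W Δ (Y ∪ X)
6 ∈ Z and 6 ∈ (W Δ (Y ∪ X)), so 6 ∈ Z ∩ (W Δ (Y ∪ X))
6 ∈ (Z ∩ (W Δ (Y ∪ X))) and 6 ∈ Y, so 6 ∉ (Z ∩ (W Δ (Y ∪ X))) Δ Y

No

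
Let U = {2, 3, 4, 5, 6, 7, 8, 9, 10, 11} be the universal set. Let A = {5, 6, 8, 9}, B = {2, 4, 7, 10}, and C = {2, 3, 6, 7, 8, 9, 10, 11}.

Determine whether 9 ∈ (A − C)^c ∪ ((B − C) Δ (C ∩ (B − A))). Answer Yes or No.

Yes

9 ∈ A and 9 ∈ C, so 9 ∉ A − C
9 ∈ (A − C)^c since 9 ∉ (A − C)
9 ∉ B and 9 ∈ C, so 9 ∉ B − C
9 ∉ B and 9 ∈ A, so 9 ∉ B − A
9 ∈ C and 9 ∉ (B − A), so 9 ∉ C ∩ (B − A)
9 ∉ (B − C) and 9 ∉ (C ∩ (B − A)), so 9 ∉ (B − C) Δ (C ∩ (B − A))
9 ∈ (A − C)^c and 9 ∉ ((B − C) Δ (C ∩ (B − A))), so 9 ∈ (A − C)^c ∪ ((B − C) Δ (C ∩ (B − A)))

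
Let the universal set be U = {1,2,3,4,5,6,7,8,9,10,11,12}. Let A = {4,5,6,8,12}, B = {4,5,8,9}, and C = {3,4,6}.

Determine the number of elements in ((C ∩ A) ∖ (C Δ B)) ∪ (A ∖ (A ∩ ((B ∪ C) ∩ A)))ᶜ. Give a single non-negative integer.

11

C ∩ A = {4,6}
C Δ B = {3,5,6,8,9}
(C ∩ A) ∖ (C Δ B) = {4}
B ∪ C = {3,4,5,6,8,9}
(B ∪ C) ∩ A = {4,5,6,8}
A ∩ ((B ∪ C) ∩ A) = {4,5,6,8}
A ∖ (A ∩ ((B ∪ C) ∩ A)) = {12}
(A ∖ (A ∩ ((B ∪ C) ∩ A)))ᶜ = {1,2,3,4,5,6,7,8,9,10,11}
((C ∩ A) ∖ (C Δ B)) ∪ (A ∖ (A ∩ ((B ∪ C) ∩ A)))ᶜ = {1,2,3,4,5,6,7,8,9,10,11}
|((C ∩ A) ∖ (C Δ B)) ∪ (A ∖ (A ∩ ((B ∪ C) ∩ A)))ᶜ| = 11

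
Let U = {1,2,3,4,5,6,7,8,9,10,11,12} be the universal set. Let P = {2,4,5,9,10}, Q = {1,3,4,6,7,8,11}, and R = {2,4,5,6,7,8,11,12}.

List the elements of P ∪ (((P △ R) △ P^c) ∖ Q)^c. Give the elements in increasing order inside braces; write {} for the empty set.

P △ R = {6,7,8,9,10,11,12}
P^c = {1,3,6,7,8,11,12}
(P △ R) △ P^c = {1,3,9,10}
((P △ R) △ P^c) ∖ Q = {9,10}
(((P △ R) △ P^c) ∖ Q)^c = {1,2,3,4,5,6,7,8,11,12}
P ∪ (((P △ R) △ P^c) ∖ Q)^c = {1,2,3,4,5,6,7,8,9,10,11,12}

{1,2,3,4,5,6,7,8,9,10,11,12}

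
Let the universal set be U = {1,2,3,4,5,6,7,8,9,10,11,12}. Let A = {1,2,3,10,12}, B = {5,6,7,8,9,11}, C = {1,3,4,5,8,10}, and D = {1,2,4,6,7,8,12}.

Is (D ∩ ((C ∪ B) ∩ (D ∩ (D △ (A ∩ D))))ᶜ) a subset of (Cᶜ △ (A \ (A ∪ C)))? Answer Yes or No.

C ∪ B = {1,3,4,5,6,7,8,9,10,11}
A ∩ D = {1,2,12}
D △ (A ∩ D) = {4,6,7,8}
D ∩ (D △ (A ∩ D)) = {4,6,7,8}
(C ∪ B) ∩ (D ∩ (D △ (A ∩ D))) = {4,6,7,8}
((C ∪ B) ∩ (D ∩ (D △ (A ∩ D))))ᶜ = {1,2,3,5,9,10,11,12}
D ∩ ((C ∪ B) ∩ (D ∩ (D △ (A ∩ D))))ᶜ = {1,2,12}
Cᶜ = {2,6,7,9,11,12}
A ∪ C = {1,2,3,4,5,8,10,12}
A \ (A ∪ C) = {}
Cᶜ △ (A \ (A ∪ C)) = {2,6,7,9,11,12}
1 ∈ D ∩ ((C ∪ B) ∩ (D ∩ (D △ (A ∩ D))))ᶜ but 1 ∉ Cᶜ △ (A \ (A ∪ C)), so the inclusion fails.

No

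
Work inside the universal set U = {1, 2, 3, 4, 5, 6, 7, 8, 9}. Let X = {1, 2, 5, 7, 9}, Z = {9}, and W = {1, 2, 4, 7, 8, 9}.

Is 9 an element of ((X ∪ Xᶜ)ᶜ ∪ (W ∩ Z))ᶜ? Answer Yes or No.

9 ∈ X, so 9 ∉ Xᶜ
9 ∈ X and 9 ∉ Xᶜ, so 9 ∈ X ∪ Xᶜ
9 ∉ (X ∪ Xᶜ)ᶜ since 9 ∈ (X ∪ Xᶜ)
9 ∈ W and 9 ∈ Z, so 9 ∈ W ∩ Z
9 ∉ (X ∪ Xᶜ)ᶜ and 9 ∈ (W ∩ Z), so 9 ∈ (X ∪ Xᶜ)ᶜ ∪ (W ∩ Z)
9 ∉ ((X ∪ Xᶜ)ᶜ ∪ (W ∩ Z))ᶜ since 9 ∈ ((X ∪ Xᶜ)ᶜ ∪ (W ∩ Z))

No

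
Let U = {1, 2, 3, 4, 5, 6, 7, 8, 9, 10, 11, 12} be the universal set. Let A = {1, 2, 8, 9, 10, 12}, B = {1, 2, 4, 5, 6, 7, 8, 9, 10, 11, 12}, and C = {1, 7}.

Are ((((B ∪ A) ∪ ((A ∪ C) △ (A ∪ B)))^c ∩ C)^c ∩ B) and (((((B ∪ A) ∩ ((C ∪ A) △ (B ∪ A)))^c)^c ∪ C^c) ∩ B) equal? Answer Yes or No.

No

B ∪ A = {1, 2, 4, 5, 6, 7, 8, 9, 10, 11, 12}
A ∪ C = {1, 2, 7, 8, 9, 10, 12}
A ∪ B = {1, 2, 4, 5, 6, 7, 8, 9, 10, 11, 12}
(A ∪ C) △ (A ∪ B) = {4, 5, 6, 11}
(B ∪ A) ∪ ((A ∪ C) △ (A ∪ B)) = {1, 2, 4, 5, 6, 7, 8, 9, 10, 11, 12}
((B ∪ A) ∪ ((A ∪ C) △ (A ∪ B)))^c = {3}
((B ∪ A) ∪ ((A ∪ C) △ (A ∪ B)))^c ∩ C = {}
(((B ∪ A) ∪ ((A ∪ C) △ (A ∪ B)))^c ∩ C)^c = {1, 2, 3, 4, 5, 6, 7, 8, 9, 10, 11, 12}
(((B ∪ A) ∪ ((A ∪ C) △ (A ∪ B)))^c ∩ C)^c ∩ B = {1, 2, 4, 5, 6, 7, 8, 9, 10, 11, 12}
C ∪ A = {1, 2, 7, 8, 9, 10, 12}
(C ∪ A) △ (B ∪ A) = {4, 5, 6, 11}
(B ∪ A) ∩ ((C ∪ A) △ (B ∪ A)) = {4, 5, 6, 11}
((B ∪ A) ∩ ((C ∪ A) △ (B ∪ A)))^c = {1, 2, 3, 7, 8, 9, 10, 12}
(((B ∪ A) ∩ ((C ∪ A) △ (B ∪ A)))^c)^c = {4, 5, 6, 11}
C^c = {2, 3, 4, 5, 6, 8, 9, 10, 11, 12}
(((B ∪ A) ∩ ((C ∪ A) △ (B ∪ A)))^c)^c ∪ C^c = {2, 3, 4, 5, 6, 8, 9, 10, 11, 12}
((((B ∪ A) ∩ ((C ∪ A) △ (B ∪ A)))^c)^c ∪ C^c) ∩ B = {2, 4, 5, 6, 8, 9, 10, 11, 12}
1 ∈ (((B ∪ A) ∪ ((A ∪ C) △ (A ∪ B)))^c ∩ C)^c ∩ B but 1 ∉ ((((B ∪ A) ∩ ((C ∪ A) △ (B ∪ A)))^c)^c ∪ C^c) ∩ B, so they differ.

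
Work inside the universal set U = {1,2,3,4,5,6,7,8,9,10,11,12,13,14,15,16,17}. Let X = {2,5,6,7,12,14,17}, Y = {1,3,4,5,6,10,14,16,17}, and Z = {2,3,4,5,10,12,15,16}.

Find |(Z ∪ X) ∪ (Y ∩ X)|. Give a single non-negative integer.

12

Z ∪ X = {2,3,4,5,6,7,10,12,14,15,16,17}
Y ∩ X = {5,6,14,17}
(Z ∪ X) ∪ (Y ∩ X) = {2,3,4,5,6,7,10,12,14,15,16,17}
|(Z ∪ X) ∪ (Y ∩ X)| = 12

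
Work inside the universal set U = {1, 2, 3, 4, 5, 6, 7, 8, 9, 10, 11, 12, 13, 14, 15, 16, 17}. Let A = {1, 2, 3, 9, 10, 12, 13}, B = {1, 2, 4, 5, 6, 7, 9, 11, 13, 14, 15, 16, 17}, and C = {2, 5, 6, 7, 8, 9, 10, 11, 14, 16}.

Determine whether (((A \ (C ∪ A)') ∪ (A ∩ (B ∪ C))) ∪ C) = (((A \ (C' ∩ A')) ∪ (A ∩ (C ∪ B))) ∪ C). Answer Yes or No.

C ∪ A = {1, 2, 3, 5, 6, 7, 8, 9, 10, 11, 12, 13, 14, 16}
(C ∪ A)' = {4, 15, 17}
A \ (C ∪ A)' = {1, 2, 3, 9, 10, 12, 13}
B ∪ C = {1, 2, 4, 5, 6, 7, 8, 9, 10, 11, 13, 14, 15, 16, 17}
A ∩ (B ∪ C) = {1, 2, 9, 10, 13}
(A \ (C ∪ A)') ∪ (A ∩ (B ∪ C)) = {1, 2, 3, 9, 10, 12, 13}
((A \ (C ∪ A)') ∪ (A ∩ (B ∪ C))) ∪ C = {1, 2, 3, 5, 6, 7, 8, 9, 10, 11, 12, 13, 14, 16}
C' = {1, 3, 4, 12, 13, 15, 17}
A' = {4, 5, 6, 7, 8, 11, 14, 15, 16, 17}
C' ∩ A' = {4, 15, 17}
A \ (C' ∩ A') = {1, 2, 3, 9, 10, 12, 13}
C ∪ B = {1, 2, 4, 5, 6, 7, 8, 9, 10, 11, 13, 14, 15, 16, 17}
A ∩ (C ∪ B) = {1, 2, 9, 10, 13}
(A \ (C' ∩ A')) ∪ (A ∩ (C ∪ B)) = {1, 2, 3, 9, 10, 12, 13}
((A \ (C' ∩ A')) ∪ (A ∩ (C ∪ B))) ∪ C = {1, 2, 3, 5, 6, 7, 8, 9, 10, 11, 12, 13, 14, 16}
Both equal {1, 2, 3, 5, 6, 7, 8, 9, 10, 11, 12, 13, 14, 16}, so ((A \ (C ∪ A)') ∪ (A ∩ (B ∪ C))) ∪ C = ((A \ (C' ∩ A')) ∪ (A ∩ (C ∪ B))) ∪ C.

Yes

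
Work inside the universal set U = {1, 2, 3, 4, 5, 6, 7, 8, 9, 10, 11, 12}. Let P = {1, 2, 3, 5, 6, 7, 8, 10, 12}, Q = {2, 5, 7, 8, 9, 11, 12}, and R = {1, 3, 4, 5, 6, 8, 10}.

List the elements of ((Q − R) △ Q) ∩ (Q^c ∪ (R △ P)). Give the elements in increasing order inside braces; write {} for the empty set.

{}

Q − R = {2, 7, 9, 11, 12}
(Q − R) △ Q = {5, 8}
Q^c = {1, 3, 4, 6, 10}
R △ P = {2, 4, 7, 12}
Q^c ∪ (R △ P) = {1, 2, 3, 4, 6, 7, 10, 12}
((Q − R) △ Q) ∩ (Q^c ∪ (R △ P)) = {}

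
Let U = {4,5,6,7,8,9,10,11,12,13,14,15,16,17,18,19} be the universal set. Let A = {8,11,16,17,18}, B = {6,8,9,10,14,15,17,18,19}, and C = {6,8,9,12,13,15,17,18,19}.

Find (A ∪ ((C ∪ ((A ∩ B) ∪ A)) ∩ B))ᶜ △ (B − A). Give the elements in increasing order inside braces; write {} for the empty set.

A ∩ B = {8,17,18}
(A ∩ B) ∪ A = {8,11,16,17,18}
C ∪ ((A ∩ B) ∪ A) = {6,8,9,11,12,13,15,16,17,18,19}
(C ∪ ((A ∩ B) ∪ A)) ∩ B = {6,8,9,15,17,18,19}
A ∪ ((C ∪ ((A ∩ B) ∪ A)) ∩ B) = {6,8,9,11,15,16,17,18,19}
(A ∪ ((C ∪ ((A ∩ B) ∪ A)) ∩ B))ᶜ = {4,5,7,10,12,13,14}
B − A = {6,9,10,14,15,19}
(A ∪ ((C ∪ ((A ∩ B) ∪ A)) ∩ B))ᶜ △ (B − A) = {4,5,6,7,9,12,13,15,19}

{4,5,6,7,9,12,13,15,19}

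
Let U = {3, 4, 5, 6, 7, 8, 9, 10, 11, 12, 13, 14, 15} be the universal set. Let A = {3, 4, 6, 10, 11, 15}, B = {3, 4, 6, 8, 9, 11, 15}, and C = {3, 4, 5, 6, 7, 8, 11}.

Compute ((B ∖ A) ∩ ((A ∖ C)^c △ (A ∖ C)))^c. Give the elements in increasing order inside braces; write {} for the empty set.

B ∖ A = {8, 9}
A ∖ C = {10, 15}
(A ∖ C)^c = {3, 4, 5, 6, 7, 8, 9, 11, 12, 13, 14}
(A ∖ C)^c △ (A ∖ C) = {3, 4, 5, 6, 7, 8, 9, 10, 11, 12, 13, 14, 15}
(B ∖ A) ∩ ((A ∖ C)^c △ (A ∖ C)) = {8, 9}
((B ∖ A) ∩ ((A ∖ C)^c △ (A ∖ C)))^c = {3, 4, 5, 6, 7, 10, 11, 12, 13, 14, 15}

{3, 4, 5, 6, 7, 10, 11, 12, 13, 14, 15}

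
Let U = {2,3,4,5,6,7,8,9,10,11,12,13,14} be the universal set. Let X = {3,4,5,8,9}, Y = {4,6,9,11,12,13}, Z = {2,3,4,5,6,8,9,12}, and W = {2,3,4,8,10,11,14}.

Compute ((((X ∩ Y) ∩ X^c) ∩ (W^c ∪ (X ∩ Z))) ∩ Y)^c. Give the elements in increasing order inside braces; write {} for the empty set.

X ∩ Y = {4,9}
X^c = {2,6,7,10,11,12,13,14}
(X ∩ Y) ∩ X^c = {}
W^c = {5,6,7,9,12,13}
X ∩ Z = {3,4,5,8,9}
W^c ∪ (X ∩ Z) = {3,4,5,6,7,8,9,12,13}
((X ∩ Y) ∩ X^c) ∩ (W^c ∪ (X ∩ Z)) = {}
(((X ∩ Y) ∩ X^c) ∩ (W^c ∪ (X ∩ Z))) ∩ Y = {}
((((X ∩ Y) ∩ X^c) ∩ (W^c ∪ (X ∩ Z))) ∩ Y)^c = {2,3,4,5,6,7,8,9,10,11,12,13,14}

{2,3,4,5,6,7,8,9,10,11,12,13,14}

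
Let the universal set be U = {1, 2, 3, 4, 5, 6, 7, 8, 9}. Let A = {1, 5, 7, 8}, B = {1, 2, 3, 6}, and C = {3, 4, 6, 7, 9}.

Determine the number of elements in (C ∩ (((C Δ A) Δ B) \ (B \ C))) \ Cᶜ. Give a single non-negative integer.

C Δ A = {1, 3, 4, 5, 6, 8, 9}
(C Δ A) Δ B = {2, 4, 5, 8, 9}
B \ C = {1, 2}
((C Δ A) Δ B) \ (B \ C) = {4, 5, 8, 9}
C ∩ (((C Δ A) Δ B) \ (B \ C)) = {4, 9}
Cᶜ = {1, 2, 5, 8}
(C ∩ (((C Δ A) Δ B) \ (B \ C))) \ Cᶜ = {4, 9}
|(C ∩ (((C Δ A) Δ B) \ (B \ C))) \ Cᶜ| = 2

2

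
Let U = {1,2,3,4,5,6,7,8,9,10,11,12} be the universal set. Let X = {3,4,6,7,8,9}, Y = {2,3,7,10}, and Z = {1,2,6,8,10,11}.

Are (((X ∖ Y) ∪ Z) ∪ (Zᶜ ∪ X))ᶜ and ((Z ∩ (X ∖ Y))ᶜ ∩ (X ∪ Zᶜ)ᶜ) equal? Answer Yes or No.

No

X ∖ Y = {4,6,8,9}
(X ∖ Y) ∪ Z = {1,2,4,6,8,9,10,11}
Zᶜ = {3,4,5,7,9,12}
Zᶜ ∪ X = {3,4,5,6,7,8,9,12}
((X ∖ Y) ∪ Z) ∪ (Zᶜ ∪ X) = {1,2,3,4,5,6,7,8,9,10,11,12}
(((X ∖ Y) ∪ Z) ∪ (Zᶜ ∪ X))ᶜ = {}
Z ∩ (X ∖ Y) = {6,8}
(Z ∩ (X ∖ Y))ᶜ = {1,2,3,4,5,7,9,10,11,12}
X ∪ Zᶜ = {3,4,5,6,7,8,9,12}
(X ∪ Zᶜ)ᶜ = {1,2,10,11}
(Z ∩ (X ∖ Y))ᶜ ∩ (X ∪ Zᶜ)ᶜ = {1,2,10,11}
1 ∈ (Z ∩ (X ∖ Y))ᶜ ∩ (X ∪ Zᶜ)ᶜ but 1 ∉ (((X ∖ Y) ∪ Z) ∪ (Zᶜ ∪ X))ᶜ, so they differ.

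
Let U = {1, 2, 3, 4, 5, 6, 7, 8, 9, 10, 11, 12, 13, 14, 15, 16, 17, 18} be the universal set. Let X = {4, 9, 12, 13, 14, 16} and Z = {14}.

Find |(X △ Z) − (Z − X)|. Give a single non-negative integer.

5

X △ Z = {4, 9, 12, 13, 16}
Z − X = {}
(X △ Z) − (Z − X) = {4, 9, 12, 13, 16}
|(X △ Z) − (Z − X)| = 5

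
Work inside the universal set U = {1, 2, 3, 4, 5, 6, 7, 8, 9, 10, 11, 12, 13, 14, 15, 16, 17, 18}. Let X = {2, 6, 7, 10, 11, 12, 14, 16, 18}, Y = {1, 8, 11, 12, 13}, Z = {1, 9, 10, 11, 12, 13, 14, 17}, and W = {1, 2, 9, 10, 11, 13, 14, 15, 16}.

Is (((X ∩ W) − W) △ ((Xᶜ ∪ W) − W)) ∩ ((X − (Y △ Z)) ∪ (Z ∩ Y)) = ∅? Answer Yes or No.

X ∩ W = {2, 10, 11, 14, 16}
(X ∩ W) − W = {}
Xᶜ = {1, 3, 4, 5, 8, 9, 13, 15, 17}
Xᶜ ∪ W = {1, 2, 3, 4, 5, 8, 9, 10, 11, 13, 14, 15, 16, 17}
(Xᶜ ∪ W) − W = {3, 4, 5, 8, 17}
((X ∩ W) − W) △ ((Xᶜ ∪ W) − W) = {3, 4, 5, 8, 17}
Y △ Z = {8, 9, 10, 14, 17}
X − (Y △ Z) = {2, 6, 7, 11, 12, 16, 18}
Z ∩ Y = {1, 11, 12, 13}
(X − (Y △ Z)) ∪ (Z ∩ Y) = {1, 2, 6, 7, 11, 12, 13, 16, 18}
{3, 4, 5, 8, 17} and {1, 2, 6, 7, 11, 12, 13, 16, 18} share no elements.

Yes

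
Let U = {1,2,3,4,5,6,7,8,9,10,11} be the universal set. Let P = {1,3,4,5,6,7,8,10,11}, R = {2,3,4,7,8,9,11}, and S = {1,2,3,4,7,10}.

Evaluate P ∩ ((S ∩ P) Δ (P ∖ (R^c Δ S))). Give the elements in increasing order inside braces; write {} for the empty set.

S ∩ P = {1,3,4,7,10}
R^c = {1,5,6,10}
R^c Δ S = {2,3,4,5,6,7}
P ∖ (R^c Δ S) = {1,8,10,11}
(S ∩ P) Δ (P ∖ (R^c Δ S)) = {3,4,7,8,11}
P ∩ ((S ∩ P) Δ (P ∖ (R^c Δ S))) = {3,4,7,8,11}

{3,4,7,8,11}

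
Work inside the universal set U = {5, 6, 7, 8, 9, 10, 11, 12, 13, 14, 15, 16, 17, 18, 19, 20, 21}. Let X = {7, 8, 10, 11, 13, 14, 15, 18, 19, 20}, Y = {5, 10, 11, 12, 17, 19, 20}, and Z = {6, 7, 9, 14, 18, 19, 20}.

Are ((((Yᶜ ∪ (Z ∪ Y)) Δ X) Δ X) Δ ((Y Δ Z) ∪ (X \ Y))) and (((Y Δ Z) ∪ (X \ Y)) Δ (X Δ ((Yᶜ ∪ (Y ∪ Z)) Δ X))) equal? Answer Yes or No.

Yᶜ = {6, 7, 8, 9, 13, 14, 15, 16, 18, 21}
Z ∪ Y = {5, 6, 7, 9, 10, 11, 12, 14, 17, 18, 19, 20}
Yᶜ ∪ (Z ∪ Y) = {5, 6, 7, 8, 9, 10, 11, 12, 13, 14, 15, 16, 17, 18, 19, 20, 21}
(Yᶜ ∪ (Z ∪ Y)) Δ X = {5, 6, 9, 12, 16, 17, 21}
((Yᶜ ∪ (Z ∪ Y)) Δ X) Δ X = {5, 6, 7, 8, 9, 10, 11, 12, 13, 14, 15, 16, 17, 18, 19, 20, 21}
Y Δ Z = {5, 6, 7, 9, 10, 11, 12, 14, 17, 18}
X \ Y = {7, 8, 13, 14, 15, 18}
(Y Δ Z) ∪ (X \ Y) = {5, 6, 7, 8, 9, 10, 11, 12, 13, 14, 15, 17, 18}
(((Yᶜ ∪ (Z ∪ Y)) Δ X) Δ X) Δ ((Y Δ Z) ∪ (X \ Y)) = {16, 19, 20, 21}
Y ∪ Z = {5, 6, 7, 9, 10, 11, 12, 14, 17, 18, 19, 20}
Yᶜ ∪ (Y ∪ Z) = {5, 6, 7, 8, 9, 10, 11, 12, 13, 14, 15, 16, 17, 18, 19, 20, 21}
(Yᶜ ∪ (Y ∪ Z)) Δ X = {5, 6, 9, 12, 16, 17, 21}
X Δ ((Yᶜ ∪ (Y ∪ Z)) Δ X) = {5, 6, 7, 8, 9, 10, 11, 12, 13, 14, 15, 16, 17, 18, 19, 20, 21}
((Y Δ Z) ∪ (X \ Y)) Δ (X Δ ((Yᶜ ∪ (Y ∪ Z)) Δ X)) = {16, 19, 20, 21}
Both equal {16, 19, 20, 21}, so (((Yᶜ ∪ (Z ∪ Y)) Δ X) Δ X) Δ ((Y Δ Z) ∪ (X \ Y)) = ((Y Δ Z) ∪ (X \ Y)) Δ (X Δ ((Yᶜ ∪ (Y ∪ Z)) Δ X)).

Yes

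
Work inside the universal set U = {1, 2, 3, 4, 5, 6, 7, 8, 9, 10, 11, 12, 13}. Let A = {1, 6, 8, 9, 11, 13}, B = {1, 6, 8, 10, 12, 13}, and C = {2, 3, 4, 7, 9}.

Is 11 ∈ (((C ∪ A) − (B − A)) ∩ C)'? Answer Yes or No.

11 ∉ C and 11 ∈ A, so 11 ∈ C ∪ A
11 ∉ B and 11 ∈ A, so 11 ∉ B − A
11 ∈ (C ∪ A) and 11 ∉ (B − A), so 11 ∈ (C ∪ A) − (B − A)
11 ∈ ((C ∪ A) − (B − A)) and 11 ∉ C, so 11 ∉ ((C ∪ A) − (B − A)) ∩ C
11 ∈ (((C ∪ A) − (B − A)) ∩ C)' since 11 ∉ (((C ∪ A) − (B − A)) ∩ C)

Yes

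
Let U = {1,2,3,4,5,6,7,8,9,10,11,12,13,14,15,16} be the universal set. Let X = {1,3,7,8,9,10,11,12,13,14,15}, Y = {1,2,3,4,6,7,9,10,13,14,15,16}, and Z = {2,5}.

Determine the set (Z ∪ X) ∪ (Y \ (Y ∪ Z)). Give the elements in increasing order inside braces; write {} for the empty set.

Z ∪ X = {1,2,3,5,7,8,9,10,11,12,13,14,15}
Y ∪ Z = {1,2,3,4,5,6,7,9,10,13,14,15,16}
Y \ (Y ∪ Z) = {}
(Z ∪ X) ∪ (Y \ (Y ∪ Z)) = {1,2,3,5,7,8,9,10,11,12,13,14,15}

{1,2,3,5,7,8,9,10,11,12,13,14,15}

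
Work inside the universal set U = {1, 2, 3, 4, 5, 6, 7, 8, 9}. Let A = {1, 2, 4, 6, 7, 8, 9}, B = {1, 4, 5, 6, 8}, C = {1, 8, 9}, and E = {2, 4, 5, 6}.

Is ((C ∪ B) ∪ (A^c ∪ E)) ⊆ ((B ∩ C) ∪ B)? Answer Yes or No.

C ∪ B = {1, 4, 5, 6, 8, 9}
A^c = {3, 5}
A^c ∪ E = {2, 3, 4, 5, 6}
(C ∪ B) ∪ (A^c ∪ E) = {1, 2, 3, 4, 5, 6, 8, 9}
B ∩ C = {1, 8}
(B ∩ C) ∪ B = {1, 4, 5, 6, 8}
2 ∈ (C ∪ B) ∪ (A^c ∪ E) but 2 ∉ (B ∩ C) ∪ B, so the inclusion fails.

No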